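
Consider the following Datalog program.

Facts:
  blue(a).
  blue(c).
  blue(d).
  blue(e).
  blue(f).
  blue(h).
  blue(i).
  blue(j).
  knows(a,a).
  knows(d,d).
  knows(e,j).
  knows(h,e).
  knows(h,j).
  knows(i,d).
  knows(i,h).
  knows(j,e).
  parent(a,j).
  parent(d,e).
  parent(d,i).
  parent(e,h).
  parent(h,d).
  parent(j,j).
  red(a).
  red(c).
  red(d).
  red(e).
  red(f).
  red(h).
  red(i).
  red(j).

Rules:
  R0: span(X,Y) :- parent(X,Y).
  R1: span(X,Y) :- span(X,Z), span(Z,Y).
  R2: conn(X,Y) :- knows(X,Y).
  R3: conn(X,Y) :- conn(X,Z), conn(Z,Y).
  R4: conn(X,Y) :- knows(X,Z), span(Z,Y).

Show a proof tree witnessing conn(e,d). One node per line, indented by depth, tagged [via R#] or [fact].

round 1: derive span(a,j) via R0 from parent(a,j)
round 1: derive span(d,e) via R0 from parent(d,e)
round 1: derive span(d,i) via R0 from parent(d,i)
round 1: derive span(e,h) via R0 from parent(e,h)
round 1: derive span(h,d) via R0 from parent(h,d)
round 1: derive span(j,j) via R0 from parent(j,j)
round 1: derive conn(a,a) via R2 from knows(a,a)
round 1: derive conn(d,d) via R2 from knows(d,d)
round 1: derive conn(e,j) via R2 from knows(e,j)
round 1: derive conn(h,e) via R2 from knows(h,e)
round 1: derive conn(h,j) via R2 from knows(h,j)
round 1: derive conn(i,d) via R2 from knows(i,d)
round 1: derive conn(i,h) via R2 from knows(i,h)
round 1: derive conn(j,e) via R2 from knows(j,e)
round 2: derive span(d,h) via R1 from span(d,e), span(e,h)
round 2: derive span(e,d) via R1 from span(e,h), span(h,d)
round 2: derive span(h,e) via R1 from span(h,d), span(d,e)
round 2: derive span(h,i) via R1 from span(h,d), span(d,i)
round 2: derive conn(e,e) via R3 from conn(e,j), conn(j,e)
round 2: derive conn(i,e) via R3 from conn(i,h), conn(h,e)
round 2: derive conn(i,j) via R3 from conn(i,h), conn(h,j)
round 2: derive conn(j,j) via R3 from conn(j,e), conn(e,j)
round 2: derive conn(a,j) via R4 from knows(a,a), span(a,j)
round 2: derive conn(d,e) via R4 from knows(d,d), span(d,e)
round 2: derive conn(d,i) via R4 from knows(d,d), span(d,i)
round 2: derive conn(h,h) via R4 from knows(h,e), span(e,h)
round 2: derive conn(i,i) via R4 from knows(i,d), span(d,i)
round 2: derive conn(j,h) via R4 from knows(j,e), span(e,h)
round 3: derive span(d,d) via R1 from span(d,e), span(e,d)
round 3: derive span(e,e) via R1 from span(e,d), span(d,e)
round 3: derive span(e,i) via R1 from span(e,d), span(d,i)
round 3: derive span(h,h) via R1 from span(h,d), span(d,h)
round 3: derive conn(a,e) via R3 from conn(a,j), conn(j,e)
round 3: derive conn(a,h) via R3 from conn(a,j), conn(j,h)
round 3: derive conn(d,h) via R3 from conn(d,i), conn(i,h)
round 3: derive conn(d,j) via R3 from conn(d,e), conn(e,j)
round 3: derive conn(e,h) via R3 from conn(e,j), conn(j,h)
round 3: derive conn(h,d) via R4 from knows(h,e), span(e,d)
round 3: derive conn(j,d) via R4 from knows(j,e), span(e,d)
round 4: derive conn(a,d) via R3 from conn(a,h), conn(h,d)
round 4: derive conn(e,d) via R3 from conn(e,h), conn(h,d)
round 4: derive conn(h,i) via R3 from conn(h,d), conn(d,i)
round 4: derive conn(j,i) via R3 from conn(j,d), conn(d,i)
round 5: derive conn(a,i) via R3 from conn(a,d), conn(d,i)
round 5: derive conn(e,i) via R3 from conn(e,d), conn(d,i)

conn(e,d)  [via R3]
  conn(e,h)  [via R3]
    conn(e,j)  [via R2]
      knows(e,j)  [fact]
    conn(j,h)  [via R4]
      knows(j,e)  [fact]
      span(e,h)  [via R0]
        parent(e,h)  [fact]
  conn(h,d)  [via R4]
    knows(h,e)  [fact]
    span(e,d)  [via R1]
      span(e,h)  [via R0]
        parent(e,h)  [fact]
      span(h,d)  [via R0]
        parent(h,d)  [fact]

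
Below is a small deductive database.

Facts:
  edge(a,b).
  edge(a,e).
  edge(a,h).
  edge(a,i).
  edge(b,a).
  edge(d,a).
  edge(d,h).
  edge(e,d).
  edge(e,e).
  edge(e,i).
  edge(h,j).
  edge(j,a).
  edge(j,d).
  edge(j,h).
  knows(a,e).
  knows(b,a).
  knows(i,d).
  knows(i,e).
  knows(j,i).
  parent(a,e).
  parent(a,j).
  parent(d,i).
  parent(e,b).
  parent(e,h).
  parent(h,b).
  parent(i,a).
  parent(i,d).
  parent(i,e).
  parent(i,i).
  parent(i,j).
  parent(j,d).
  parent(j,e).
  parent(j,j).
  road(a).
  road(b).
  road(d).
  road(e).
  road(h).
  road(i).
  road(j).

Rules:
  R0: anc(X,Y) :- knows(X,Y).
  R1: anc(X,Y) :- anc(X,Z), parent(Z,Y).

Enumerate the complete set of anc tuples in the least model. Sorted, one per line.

anc(a,b)
anc(a,e)
anc(a,h)
anc(b,a)
anc(b,b)
anc(b,d)
anc(b,e)
anc(b,h)
anc(b,i)
anc(b,j)
anc(i,a)
anc(i,b)
anc(i,d)
anc(i,e)
anc(i,h)
anc(i,i)
anc(i,j)
anc(j,a)
anc(j,b)
anc(j,d)
anc(j,e)
anc(j,h)
anc(j,i)
anc(j,j)

round 1: derive anc(a,e) via R0 from knows(a,e)
round 1: derive anc(b,a) via R0 from knows(b,a)
round 1: derive anc(i,d) via R0 from knows(i,d)
round 1: derive anc(i,e) via R0 from knows(i,e)
round 1: derive anc(j,i) via R0 from knows(j,i)
round 2: derive anc(a,b) via R1 from anc(a,e), parent(e,b)
round 2: derive anc(a,h) via R1 from anc(a,e), parent(e,h)
round 2: derive anc(b,e) via R1 from anc(b,a), parent(a,e)
round 2: derive anc(b,j) via R1 from anc(b,a), parent(a,j)
round 2: derive anc(i,b) via R1 from anc(i,e), parent(e,b)
round 2: derive anc(i,h) via R1 from anc(i,e), parent(e,h)
round 2: derive anc(i,i) via R1 from anc(i,d), parent(d,i)
round 2: derive anc(j,a) via R1 from anc(j,i), parent(i,a)
round 2: derive anc(j,d) via R1 from anc(j,i), parent(i,d)
round 2: derive anc(j,e) via R1 from anc(j,i), parent(i,e)
round 2: derive anc(j,j) via R1 from anc(j,i), parent(i,j)
round 3: derive anc(b,b) via R1 from anc(b,e), parent(e,b)
round 3: derive anc(b,d) via R1 from anc(b,j), parent(j,d)
round 3: derive anc(b,h) via R1 from anc(b,e), parent(e,h)
round 3: derive anc(i,a) via R1 from anc(i,i), parent(i,a)
round 3: derive anc(i,j) via R1 from anc(i,i), parent(i,j)
round 3: derive anc(j,b) via R1 from anc(j,e), parent(e,b)
round 3: derive anc(j,h) via R1 from anc(j,e), parent(e,h)
round 4: derive anc(b,i) via R1 from anc(b,d), parent(d,i)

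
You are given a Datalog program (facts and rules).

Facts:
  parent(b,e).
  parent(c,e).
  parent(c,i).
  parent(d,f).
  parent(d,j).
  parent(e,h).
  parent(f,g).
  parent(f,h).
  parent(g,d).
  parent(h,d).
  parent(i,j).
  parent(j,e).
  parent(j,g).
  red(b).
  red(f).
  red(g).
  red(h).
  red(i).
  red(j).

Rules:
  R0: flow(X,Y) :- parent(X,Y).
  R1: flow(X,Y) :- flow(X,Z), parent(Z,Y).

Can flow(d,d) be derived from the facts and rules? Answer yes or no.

round 1: derive flow(b,e) via R0 from parent(b,e)
round 1: derive flow(c,e) via R0 from parent(c,e)
round 1: derive flow(c,i) via R0 from parent(c,i)
round 1: derive flow(d,f) via R0 from parent(d,f)
round 1: derive flow(d,j) via R0 from parent(d,j)
round 1: derive flow(e,h) via R0 from parent(e,h)
round 1: derive flow(f,g) via R0 from parent(f,g)
round 1: derive flow(f,h) via R0 from parent(f,h)
round 1: derive flow(g,d) via R0 from parent(g,d)
round 1: derive flow(h,d) via R0 from parent(h,d)
round 1: derive flow(i,j) via R0 from parent(i,j)
round 1: derive flow(j,e) via R0 from parent(j,e)
round 1: derive flow(j,g) via R0 from parent(j,g)
round 2: derive flow(b,h) via R1 from flow(b,e), parent(e,h)
round 2: derive flow(c,h) via R1 from flow(c,e), parent(e,h)
round 2: derive flow(c,j) via R1 from flow(c,i), parent(i,j)
round 2: derive flow(d,e) via R1 from flow(d,j), parent(j,e)
round 2: derive flow(d,g) via R1 from flow(d,f), parent(f,g)
round 2: derive flow(d,h) via R1 from flow(d,f), parent(f,h)
round 2: derive flow(e,d) via R1 from flow(e,h), parent(h,d)
round 2: derive flow(f,d) via R1 from flow(f,g), parent(g,d)
round 2: derive flow(g,f) via R1 from flow(g,d), parent(d,f)
round 2: derive flow(g,j) via R1 from flow(g,d), parent(d,j)
round 2: derive flow(h,f) via R1 from flow(h,d), parent(d,f)
round 2: derive flow(h,j) via R1 from flow(h,d), parent(d,j)
round 2: derive flow(i,e) via R1 from flow(i,j), parent(j,e)
round 2: derive flow(i,g) via R1 from flow(i,j), parent(j,g)
round 2: derive flow(j,d) via R1 from flow(j,g), parent(g,d)
round 2: derive flow(j,h) via R1 from flow(j,e), parent(e,h)
round 3: derive flow(b,d) via R1 from flow(b,h), parent(h,d)
round 3: derive flow(c,d) via R1 from flow(c,h), parent(h,d)
round 3: derive flow(c,g) via R1 from flow(c,j), parent(j,g)
round 3: derive flow(d,d) via R1 from flow(d,g), parent(g,d)
round 3: derive flow(e,f) via R1 from flow(e,d), parent(d,f)
round 3: derive flow(e,j) via R1 from flow(e,d), parent(d,j)
round 3: derive flow(f,f) via R1 from flow(f,d), parent(d,f)
round 3: derive flow(f,j) via R1 from flow(f,d), parent(d,j)
round 3: derive flow(g,e) via R1 from flow(g,j), parent(j,e)
round 3: derive flow(g,g) via R1 from flow(g,f), parent(f,g)
round 3: derive flow(g,h) via R1 from flow(g,f), parent(f,h)
round 3: derive flow(h,e) via R1 from flow(h,j), parent(j,e)
round 3: derive flow(h,g) via R1 from flow(h,f), parent(f,g)
round 3: derive flow(h,h) via R1 from flow(h,f), parent(f,h)
round 3: derive flow(i,d) via R1 from flow(i,g), parent(g,d)
round 3: derive flow(i,h) via R1 from flow(i,e), parent(e,h)
round 3: derive flow(j,f) via R1 from flow(j,d), parent(d,f)
round 3: derive flow(j,j) via R1 from flow(j,d), parent(d,j)
round 4: derive flow(b,f) via R1 from flow(b,d), parent(d,f)
round 4: derive flow(b,j) via R1 from flow(b,d), parent(d,j)
round 4: derive flow(c,f) via R1 from flow(c,d), parent(d,f)
round 4: derive flow(e,e) via R1 from flow(e,j), parent(j,e)
round 4: derive flow(e,g) via R1 from flow(e,f), parent(f,g)
round 4: derive flow(f,e) via R1 from flow(f,j), parent(j,e)
round 4: derive flow(i,f) via R1 from flow(i,d), parent(d,f)
round 5: derive flow(b,g) via R1 from flow(b,f), parent(f,g)

yes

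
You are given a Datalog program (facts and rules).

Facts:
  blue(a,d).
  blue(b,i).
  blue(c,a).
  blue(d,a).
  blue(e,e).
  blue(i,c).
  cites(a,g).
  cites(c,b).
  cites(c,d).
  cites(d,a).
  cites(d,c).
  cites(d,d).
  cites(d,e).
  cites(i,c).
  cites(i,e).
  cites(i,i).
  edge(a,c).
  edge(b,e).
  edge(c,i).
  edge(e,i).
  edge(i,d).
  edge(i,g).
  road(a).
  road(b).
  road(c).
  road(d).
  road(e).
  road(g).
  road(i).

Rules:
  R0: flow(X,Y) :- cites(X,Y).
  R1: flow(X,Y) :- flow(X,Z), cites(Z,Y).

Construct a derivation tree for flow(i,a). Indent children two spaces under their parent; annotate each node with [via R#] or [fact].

round 1: derive flow(a,g) via R0 from cites(a,g)
round 1: derive flow(c,b) via R0 from cites(c,b)
round 1: derive flow(c,d) via R0 from cites(c,d)
round 1: derive flow(d,a) via R0 from cites(d,a)
round 1: derive flow(d,c) via R0 from cites(d,c)
round 1: derive flow(d,d) via R0 from cites(d,d)
round 1: derive flow(d,e) via R0 from cites(d,e)
round 1: derive flow(i,c) via R0 from cites(i,c)
round 1: derive flow(i,e) via R0 from cites(i,e)
round 1: derive flow(i,i) via R0 from cites(i,i)
round 2: derive flow(c,a) via R1 from flow(c,d), cites(d,a)
round 2: derive flow(c,c) via R1 from flow(c,d), cites(d,c)
round 2: derive flow(c,e) via R1 from flow(c,d), cites(d,e)
round 2: derive flow(d,b) via R1 from flow(d,c), cites(c,b)
round 2: derive flow(d,g) via R1 from flow(d,a), cites(a,g)
round 2: derive flow(i,b) via R1 from flow(i,c), cites(c,b)
round 2: derive flow(i,d) via R1 from flow(i,c), cites(c,d)
round 3: derive flow(c,g) via R1 from flow(c,a), cites(a,g)
round 3: derive flow(i,a) via R1 from flow(i,d), cites(d,a)
round 4: derive flow(i,g) via R1 from flow(i,a), cites(a,g)

flow(i,a)  [via R1]
  flow(i,d)  [via R1]
    flow(i,c)  [via R0]
      cites(i,c)  [fact]
    cites(c,d)  [fact]
  cites(d,a)  [fact]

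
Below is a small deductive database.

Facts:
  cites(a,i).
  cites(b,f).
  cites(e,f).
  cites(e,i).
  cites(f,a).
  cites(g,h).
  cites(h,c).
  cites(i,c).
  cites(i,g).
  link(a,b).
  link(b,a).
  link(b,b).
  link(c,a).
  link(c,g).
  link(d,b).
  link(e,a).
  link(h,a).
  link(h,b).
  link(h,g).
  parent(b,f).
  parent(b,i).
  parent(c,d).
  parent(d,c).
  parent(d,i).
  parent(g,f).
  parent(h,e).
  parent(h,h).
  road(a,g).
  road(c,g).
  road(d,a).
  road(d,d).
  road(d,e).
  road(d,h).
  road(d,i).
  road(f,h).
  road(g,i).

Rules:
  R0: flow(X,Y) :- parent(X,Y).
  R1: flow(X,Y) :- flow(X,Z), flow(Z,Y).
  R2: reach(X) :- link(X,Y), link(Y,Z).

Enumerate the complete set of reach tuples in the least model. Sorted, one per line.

reach(a)
reach(b)
reach(c)
reach(d)
reach(e)
reach(h)

round 1: derive reach(a) via R2 from link(a,b), link(b,a)
round 1: derive reach(b) via R2 from link(b,a), link(a,b)
round 1: derive reach(c) via R2 from link(c,a), link(a,b)
round 1: derive reach(d) via R2 from link(d,b), link(b,a)
round 1: derive reach(e) via R2 from link(e,a), link(a,b)
round 1: derive reach(h) via R2 from link(h,a), link(a,b)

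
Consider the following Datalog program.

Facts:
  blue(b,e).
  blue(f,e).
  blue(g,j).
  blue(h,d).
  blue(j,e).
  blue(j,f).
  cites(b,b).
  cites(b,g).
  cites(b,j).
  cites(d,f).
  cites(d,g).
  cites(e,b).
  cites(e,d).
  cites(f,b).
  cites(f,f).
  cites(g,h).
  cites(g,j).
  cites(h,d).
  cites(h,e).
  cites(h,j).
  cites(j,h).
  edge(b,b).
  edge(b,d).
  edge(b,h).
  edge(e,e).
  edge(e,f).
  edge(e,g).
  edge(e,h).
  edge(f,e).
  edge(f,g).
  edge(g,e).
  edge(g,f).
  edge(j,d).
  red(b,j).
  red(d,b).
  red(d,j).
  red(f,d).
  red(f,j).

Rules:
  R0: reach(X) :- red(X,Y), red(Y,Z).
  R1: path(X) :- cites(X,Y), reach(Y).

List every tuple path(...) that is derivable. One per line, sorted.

path(d)
path(e)
path(f)
path(h)

round 1: derive reach(d) via R0 from red(d,b), red(b,j)
round 1: derive reach(f) via R0 from red(f,d), red(d,b)
round 2: derive path(d) via R1 from cites(d,f), reach(f)
round 2: derive path(e) via R1 from cites(e,d), reach(d)
round 2: derive path(f) via R1 from cites(f,f), reach(f)
round 2: derive path(h) via R1 from cites(h,d), reach(d)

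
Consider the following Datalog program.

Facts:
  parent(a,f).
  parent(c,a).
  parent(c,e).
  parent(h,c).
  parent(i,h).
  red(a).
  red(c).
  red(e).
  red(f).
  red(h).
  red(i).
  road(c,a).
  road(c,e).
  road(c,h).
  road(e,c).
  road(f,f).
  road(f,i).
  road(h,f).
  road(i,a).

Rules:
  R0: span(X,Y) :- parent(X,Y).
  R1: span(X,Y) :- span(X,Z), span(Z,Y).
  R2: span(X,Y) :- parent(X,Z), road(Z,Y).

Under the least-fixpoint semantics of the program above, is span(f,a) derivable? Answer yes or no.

no

round 1: derive span(a,f) via R0 from parent(a,f)
round 1: derive span(c,a) via R0 from parent(c,a)
round 1: derive span(c,e) via R0 from parent(c,e)
round 1: derive span(h,c) via R0 from parent(h,c)
round 1: derive span(i,h) via R0 from parent(i,h)
round 1: derive span(a,i) via R2 from parent(a,f), road(f,i)
round 1: derive span(c,c) via R2 from parent(c,e), road(e,c)
round 1: derive span(h,a) via R2 from parent(h,c), road(c,a)
round 1: derive span(h,e) via R2 from parent(h,c), road(c,e)
round 1: derive span(h,h) via R2 from parent(h,c), road(c,h)
round 1: derive span(i,f) via R2 from parent(i,h), road(h,f)
round 2: derive span(a,h) via R1 from span(a,i), span(i,h)
round 2: derive span(c,f) via R1 from span(c,a), span(a,f)
round 2: derive span(c,i) via R1 from span(c,a), span(a,i)
round 2: derive span(h,f) via R1 from span(h,a), span(a,f)
round 2: derive span(h,i) via R1 from span(h,a), span(a,i)
round 2: derive span(i,a) via R1 from span(i,h), span(h,a)
round 2: derive span(i,c) via R1 from span(i,h), span(h,c)
round 2: derive span(i,e) via R1 from span(i,h), span(h,e)
round 3: derive span(a,a) via R1 from span(a,h), span(h,a)
round 3: derive span(a,c) via R1 from span(a,h), span(h,c)
round 3: derive span(a,e) via R1 from span(a,h), span(h,e)
round 3: derive span(c,h) via R1 from span(c,a), span(a,h)
round 3: derive span(i,i) via R1 from span(i,a), span(a,i)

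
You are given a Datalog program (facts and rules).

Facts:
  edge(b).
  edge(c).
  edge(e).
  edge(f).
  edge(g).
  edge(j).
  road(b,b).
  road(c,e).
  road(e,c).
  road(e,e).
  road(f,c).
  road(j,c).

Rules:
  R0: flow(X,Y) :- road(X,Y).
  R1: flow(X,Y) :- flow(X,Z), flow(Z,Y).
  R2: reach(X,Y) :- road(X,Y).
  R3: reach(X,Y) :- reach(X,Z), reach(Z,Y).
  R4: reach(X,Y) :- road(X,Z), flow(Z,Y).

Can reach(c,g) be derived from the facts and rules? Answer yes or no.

round 1: derive flow(b,b) via R0 from road(b,b)
round 1: derive flow(c,e) via R0 from road(c,e)
round 1: derive flow(e,c) via R0 from road(e,c)
round 1: derive flow(e,e) via R0 from road(e,e)
round 1: derive flow(f,c) via R0 from road(f,c)
round 1: derive flow(j,c) via R0 from road(j,c)
round 1: derive reach(b,b) via R2 from road(b,b)
round 1: derive reach(c,e) via R2 from road(c,e)
round 1: derive reach(e,c) via R2 from road(e,c)
round 1: derive reach(e,e) via R2 from road(e,e)
round 1: derive reach(f,c) via R2 from road(f,c)
round 1: derive reach(j,c) via R2 from road(j,c)
round 2: derive flow(c,c) via R1 from flow(c,e), flow(e,c)
round 2: derive flow(f,e) via R1 from flow(f,c), flow(c,e)
round 2: derive flow(j,e) via R1 from flow(j,c), flow(c,e)
round 2: derive reach(c,c) via R3 from reach(c,e), reach(e,c)
round 2: derive reach(f,e) via R3 from reach(f,c), reach(c,e)
round 2: derive reach(j,e) via R3 from reach(j,c), reach(c,e)

no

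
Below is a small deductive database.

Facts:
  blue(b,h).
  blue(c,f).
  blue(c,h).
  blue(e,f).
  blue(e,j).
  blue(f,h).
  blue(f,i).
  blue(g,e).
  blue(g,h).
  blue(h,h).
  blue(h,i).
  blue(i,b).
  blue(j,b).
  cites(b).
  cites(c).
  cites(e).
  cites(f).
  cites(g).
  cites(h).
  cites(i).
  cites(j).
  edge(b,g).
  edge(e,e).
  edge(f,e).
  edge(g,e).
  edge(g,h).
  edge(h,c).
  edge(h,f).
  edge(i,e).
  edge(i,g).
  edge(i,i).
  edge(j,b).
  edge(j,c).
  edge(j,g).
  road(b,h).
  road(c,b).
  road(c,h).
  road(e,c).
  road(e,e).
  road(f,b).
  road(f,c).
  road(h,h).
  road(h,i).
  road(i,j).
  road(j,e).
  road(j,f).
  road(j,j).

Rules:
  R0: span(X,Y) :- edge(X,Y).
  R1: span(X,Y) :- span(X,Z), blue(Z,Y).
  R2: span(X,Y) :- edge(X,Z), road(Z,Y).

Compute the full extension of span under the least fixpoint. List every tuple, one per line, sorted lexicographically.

span(b,b)
span(b,e)
span(b,f)
span(b,g)
span(b,h)
span(b,i)
span(b,j)
span(e,b)
span(e,c)
span(e,e)
span(e,f)
span(e,h)
span(e,i)
span(e,j)
span(f,b)
span(f,c)
span(f,e)
span(f,f)
span(f,h)
span(f,i)
span(f,j)
span(g,b)
span(g,c)
span(g,e)
span(g,f)
span(g,h)
span(g,i)
span(g,j)
span(h,b)
span(h,c)
span(h,f)
span(h,h)
span(h,i)
span(i,b)
span(i,c)
span(i,e)
span(i,f)
span(i,g)
span(i,h)
span(i,i)
span(i,j)
span(j,b)
span(j,c)
span(j,e)
span(j,f)
span(j,g)
span(j,h)
span(j,i)
span(j,j)

round 1: derive span(b,g) via R0 from edge(b,g)
round 1: derive span(e,e) via R0 from edge(e,e)
round 1: derive span(f,e) via R0 from edge(f,e)
round 1: derive span(g,e) via R0 from edge(g,e)
round 1: derive span(g,h) via R0 from edge(g,h)
round 1: derive span(h,c) via R0 from edge(h,c)
round 1: derive span(h,f) via R0 from edge(h,f)
round 1: derive span(i,e) via R0 from edge(i,e)
round 1: derive span(i,g) via R0 from edge(i,g)
round 1: derive span(i,i) via R0 from edge(i,i)
round 1: derive span(j,b) via R0 from edge(j,b)
round 1: derive span(j,c) via R0 from edge(j,c)
round 1: derive span(j,g) via R0 from edge(j,g)
round 1: derive span(e,c) via R2 from edge(e,e), road(e,c)
round 1: derive span(f,c) via R2 from edge(f,e), road(e,c)
round 1: derive span(g,c) via R2 from edge(g,e), road(e,c)
round 1: derive span(g,i) via R2 from edge(g,h), road(h,i)
round 1: derive span(h,b) via R2 from edge(h,c), road(c,b)
round 1: derive span(h,h) via R2 from edge(h,c), road(c,h)
round 1: derive span(i,c) via R2 from edge(i,e), road(e,c)
round 1: derive span(i,j) via R2 from edge(i,i), road(i,j)
round 1: derive span(j,h) via R2 from edge(j,b), road(b,h)
round 2: derive span(b,e) via R1 from span(b,g), blue(g,e)
round 2: derive span(b,h) via R1 from span(b,g), blue(g,h)
round 2: derive span(e,f) via R1 from span(e,c), blue(c,f)
round 2: derive span(e,h) via R1 from span(e,c), blue(c,h)
round 2: derive span(e,j) via R1 from span(e,e), blue(e,j)
round 2: derive span(f,f) via R1 from span(f,c), blue(c,f)
round 2: derive span(f,h) via R1 from span(f,c), blue(c,h)
round 2: derive span(f,j) via R1 from span(f,e), blue(e,j)
round 2: derive span(g,b) via R1 from span(g,i), blue(i,b)
round 2: derive span(g,f) via R1 from span(g,c), blue(c,f)
round 2: derive span(g,j) via R1 from span(g,e), blue(e,j)
round 2: derive span(h,i) via R1 from span(h,f), blue(f,i)
round 2: derive span(i,b) via R1 from span(i,i), blue(i,b)
round 2: derive span(i,f) via R1 from span(i,c), blue(c,f)
round 2: derive span(i,h) via R1 from span(i,c), blue(c,h)
round 2: derive span(j,e) via R1 from span(j,g), blue(g,e)
round 2: derive span(j,f) via R1 from span(j,c), blue(c,f)
round 2: derive span(j,i) via R1 from span(j,h), blue(h,i)
round 3: derive span(b,f) via R1 from span(b,e), blue(e,f)
round 3: derive span(b,i) via R1 from span(b,h), blue(h,i)
round 3: derive span(b,j) via R1 from span(b,e), blue(e,j)
round 3: derive span(e,b) via R1 from span(e,j), blue(j,b)
round 3: derive span(e,i) via R1 from span(e,f), blue(f,i)
round 3: derive span(f,b) via R1 from span(f,j), blue(j,b)
round 3: derive span(f,i) via R1 from span(f,f), blue(f,i)
round 3: derive span(j,j) via R1 from span(j,e), blue(e,j)
round 4: derive span(b,b) via R1 from span(b,i), blue(i,b)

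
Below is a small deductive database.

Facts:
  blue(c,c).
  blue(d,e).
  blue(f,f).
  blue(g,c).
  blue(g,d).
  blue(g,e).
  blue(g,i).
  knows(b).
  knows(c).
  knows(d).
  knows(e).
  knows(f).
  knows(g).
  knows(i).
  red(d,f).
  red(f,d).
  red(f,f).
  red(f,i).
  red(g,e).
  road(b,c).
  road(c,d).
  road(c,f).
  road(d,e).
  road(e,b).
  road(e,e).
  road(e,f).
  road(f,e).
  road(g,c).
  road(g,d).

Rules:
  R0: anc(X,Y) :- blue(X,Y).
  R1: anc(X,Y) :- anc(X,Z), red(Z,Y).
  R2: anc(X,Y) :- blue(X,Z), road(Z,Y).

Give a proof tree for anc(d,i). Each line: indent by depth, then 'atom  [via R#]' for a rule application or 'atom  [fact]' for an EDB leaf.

anc(d,i)  [via R1]
  anc(d,f)  [via R2]
    blue(d,e)  [fact]
    road(e,f)  [fact]
  red(f,i)  [fact]

round 1: derive anc(c,c) via R0 from blue(c,c)
round 1: derive anc(d,e) via R0 from blue(d,e)
round 1: derive anc(f,f) via R0 from blue(f,f)
round 1: derive anc(g,c) via R0 from blue(g,c)
round 1: derive anc(g,d) via R0 from blue(g,d)
round 1: derive anc(g,e) via R0 from blue(g,e)
round 1: derive anc(g,i) via R0 from blue(g,i)
round 1: derive anc(c,d) via R2 from blue(c,c), road(c,d)
round 1: derive anc(c,f) via R2 from blue(c,c), road(c,f)
round 1: derive anc(d,b) via R2 from blue(d,e), road(e,b)
round 1: derive anc(d,f) via R2 from blue(d,e), road(e,f)
round 1: derive anc(f,e) via R2 from blue(f,f), road(f,e)
round 1: derive anc(g,b) via R2 from blue(g,e), road(e,b)
round 1: derive anc(g,f) via R2 from blue(g,c), road(c,f)
round 2: derive anc(c,i) via R1 from anc(c,f), red(f,i)
round 2: derive anc(d,d) via R1 from anc(d,f), red(f,d)
round 2: derive anc(d,i) via R1 from anc(d,f), red(f,i)
round 2: derive anc(f,d) via R1 from anc(f,f), red(f,d)
round 2: derive anc(f,i) via R1 from anc(f,f), red(f,i)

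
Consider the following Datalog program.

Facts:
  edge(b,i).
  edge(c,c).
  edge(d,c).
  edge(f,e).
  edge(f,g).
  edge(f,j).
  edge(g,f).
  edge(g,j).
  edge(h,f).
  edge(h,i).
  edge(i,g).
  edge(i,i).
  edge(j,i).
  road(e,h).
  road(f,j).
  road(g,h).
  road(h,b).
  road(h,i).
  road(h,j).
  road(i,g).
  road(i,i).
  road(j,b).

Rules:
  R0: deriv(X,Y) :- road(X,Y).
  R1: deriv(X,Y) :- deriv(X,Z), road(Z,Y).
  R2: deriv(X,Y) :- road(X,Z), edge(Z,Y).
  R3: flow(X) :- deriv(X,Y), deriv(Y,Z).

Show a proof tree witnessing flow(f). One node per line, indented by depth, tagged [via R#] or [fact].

flow(f)  [via R3]
  deriv(f,i)  [via R2]
    road(f,j)  [fact]
    edge(j,i)  [fact]
  deriv(i,f)  [via R2]
    road(i,g)  [fact]
    edge(g,f)  [fact]

round 1: derive deriv(e,h) via R0 from road(e,h)
round 1: derive deriv(f,j) via R0 from road(f,j)
round 1: derive deriv(g,h) via R0 from road(g,h)
round 1: derive deriv(h,b) via R0 from road(h,b)
round 1: derive deriv(h,i) via R0 from road(h,i)
round 1: derive deriv(h,j) via R0 from road(h,j)
round 1: derive deriv(i,g) via R0 from road(i,g)
round 1: derive deriv(i,i) via R0 from road(i,i)
round 1: derive deriv(j,b) via R0 from road(j,b)
round 1: derive deriv(e,f) via R2 from road(e,h), edge(h,f)
round 1: derive deriv(e,i) via R2 from road(e,h), edge(h,i)
round 1: derive deriv(f,i) via R2 from road(f,j), edge(j,i)
round 1: derive deriv(g,f) via R2 from road(g,h), edge(h,f)
round 1: derive deriv(g,i) via R2 from road(g,h), edge(h,i)
round 1: derive deriv(h,g) via R2 from road(h,i), edge(i,g)
round 1: derive deriv(i,f) via R2 from road(i,g), edge(g,f)
round 1: derive deriv(i,j) via R2 from road(i,g), edge(g,j)
round 1: derive deriv(j,i) via R2 from road(j,b), edge(b,i)
round 2: derive deriv(e,b) via R1 from deriv(e,h), road(h,b)
round 2: derive deriv(e,g) via R1 from deriv(e,i), road(i,g)
round 2: derive deriv(e,j) via R1 from deriv(e,f), road(f,j)
round 2: derive deriv(f,b) via R1 from deriv(f,j), road(j,b)
round 2: derive deriv(f,g) via R1 from deriv(f,i), road(i,g)
round 2: derive deriv(g,b) via R1 from deriv(g,h), road(h,b)
round 2: derive deriv(g,g) via R1 from deriv(g,i), road(i,g)
round 2: derive deriv(g,j) via R1 from deriv(g,f), road(f,j)
round 2: derive deriv(h,h) via R1 from deriv(h,g), road(g,h)
round 2: derive deriv(i,b) via R1 from deriv(i,j), road(j,b)
round 2: derive deriv(i,h) via R1 from deriv(i,g), road(g,h)
round 2: derive deriv(j,g) via R1 from deriv(j,i), road(i,g)
round 2: derive flow(e) via R3 from deriv(e,f), deriv(f,i)
round 2: derive flow(f) via R3 from deriv(f,i), deriv(i,f)
round 2: derive flow(g) via R3 from deriv(g,f), deriv(f,i)
round 2: derive flow(h) via R3 from deriv(h,g), deriv(g,f)
round 2: derive flow(i) via R3 from deriv(i,f), deriv(f,i)
round 2: derive flow(j) via R3 from deriv(j,i), deriv(i,f)
round 3: derive deriv(f,h) via R1 from deriv(f,g), road(g,h)
round 3: derive deriv(j,h) via R1 from deriv(j,g), road(g,h)
round 4: derive deriv(j,j) via R1 from deriv(j,h), road(h,j)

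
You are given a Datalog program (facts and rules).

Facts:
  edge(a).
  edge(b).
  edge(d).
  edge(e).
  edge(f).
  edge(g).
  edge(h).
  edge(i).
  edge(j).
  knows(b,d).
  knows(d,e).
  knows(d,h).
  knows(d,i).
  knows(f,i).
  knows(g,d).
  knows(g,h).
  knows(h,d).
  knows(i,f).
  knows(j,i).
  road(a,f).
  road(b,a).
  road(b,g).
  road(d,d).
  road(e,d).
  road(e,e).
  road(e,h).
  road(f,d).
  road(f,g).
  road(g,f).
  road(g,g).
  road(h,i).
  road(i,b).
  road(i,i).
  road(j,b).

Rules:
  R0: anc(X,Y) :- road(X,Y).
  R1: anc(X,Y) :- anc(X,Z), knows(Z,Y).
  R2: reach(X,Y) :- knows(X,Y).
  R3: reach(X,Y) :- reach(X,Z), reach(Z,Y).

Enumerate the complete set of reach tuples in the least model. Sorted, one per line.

reach(b,d)
reach(b,e)
reach(b,f)
reach(b,h)
reach(b,i)
reach(d,d)
reach(d,e)
reach(d,f)
reach(d,h)
reach(d,i)
reach(f,f)
reach(f,i)
reach(g,d)
reach(g,e)
reach(g,f)
reach(g,h)
reach(g,i)
reach(h,d)
reach(h,e)
reach(h,f)
reach(h,h)
reach(h,i)
reach(i,f)
reach(i,i)
reach(j,f)
reach(j,i)

round 1: derive reach(b,d) via R2 from knows(b,d)
round 1: derive reach(d,e) via R2 from knows(d,e)
round 1: derive reach(d,h) via R2 from knows(d,h)
round 1: derive reach(d,i) via R2 from knows(d,i)
round 1: derive reach(f,i) via R2 from knows(f,i)
round 1: derive reach(g,d) via R2 from knows(g,d)
round 1: derive reach(g,h) via R2 from knows(g,h)
round 1: derive reach(h,d) via R2 from knows(h,d)
round 1: derive reach(i,f) via R2 from knows(i,f)
round 1: derive reach(j,i) via R2 from knows(j,i)
round 2: derive reach(b,e) via R3 from reach(b,d), reach(d,e)
round 2: derive reach(b,h) via R3 from reach(b,d), reach(d,h)
round 2: derive reach(b,i) via R3 from reach(b,d), reach(d,i)
round 2: derive reach(d,d) via R3 from reach(d,h), reach(h,d)
round 2: derive reach(d,f) via R3 from reach(d,i), reach(i,f)
round 2: derive reach(f,f) via R3 from reach(f,i), reach(i,f)
round 2: derive reach(g,e) via R3 from reach(g,d), reach(d,e)
round 2: derive reach(g,i) via R3 from reach(g,d), reach(d,i)
round 2: derive reach(h,e) via R3 from reach(h,d), reach(d,e)
round 2: derive reach(h,h) via R3 from reach(h,d), reach(d,h)
round 2: derive reach(h,i) via R3 from reach(h,d), reach(d,i)
round 2: derive reach(i,i) via R3 from reach(i,f), reach(f,i)
round 2: derive reach(j,f) via R3 from reach(j,i), reach(i,f)
round 3: derive reach(b,f) via R3 from reach(b,d), reach(d,f)
round 3: derive reach(g,f) via R3 from reach(g,d), reach(d,f)
round 3: derive reach(h,f) via R3 from reach(h,d), reach(d,f)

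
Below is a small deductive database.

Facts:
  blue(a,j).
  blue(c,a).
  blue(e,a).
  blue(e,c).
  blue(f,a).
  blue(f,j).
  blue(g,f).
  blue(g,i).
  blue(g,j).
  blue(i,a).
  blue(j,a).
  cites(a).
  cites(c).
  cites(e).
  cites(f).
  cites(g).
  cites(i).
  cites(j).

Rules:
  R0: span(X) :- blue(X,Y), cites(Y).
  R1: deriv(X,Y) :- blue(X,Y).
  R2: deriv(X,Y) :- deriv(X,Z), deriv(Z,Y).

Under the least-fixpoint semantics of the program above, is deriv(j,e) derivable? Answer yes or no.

round 1: derive deriv(a,j) via R1 from blue(a,j)
round 1: derive deriv(c,a) via R1 from blue(c,a)
round 1: derive deriv(e,a) via R1 from blue(e,a)
round 1: derive deriv(e,c) via R1 from blue(e,c)
round 1: derive deriv(f,a) via R1 from blue(f,a)
round 1: derive deriv(f,j) via R1 from blue(f,j)
round 1: derive deriv(g,f) via R1 from blue(g,f)
round 1: derive deriv(g,i) via R1 from blue(g,i)
round 1: derive deriv(g,j) via R1 from blue(g,j)
round 1: derive deriv(i,a) via R1 from blue(i,a)
round 1: derive deriv(j,a) via R1 from blue(j,a)
round 2: derive deriv(a,a) via R2 from deriv(a,j), deriv(j,a)
round 2: derive deriv(c,j) via R2 from deriv(c,a), deriv(a,j)
round 2: derive deriv(e,j) via R2 from deriv(e,a), deriv(a,j)
round 2: derive deriv(g,a) via R2 from deriv(g,f), deriv(f,a)
round 2: derive deriv(i,j) via R2 from deriv(i,a), deriv(a,j)
round 2: derive deriv(j,j) via R2 from deriv(j,a), deriv(a,j)

no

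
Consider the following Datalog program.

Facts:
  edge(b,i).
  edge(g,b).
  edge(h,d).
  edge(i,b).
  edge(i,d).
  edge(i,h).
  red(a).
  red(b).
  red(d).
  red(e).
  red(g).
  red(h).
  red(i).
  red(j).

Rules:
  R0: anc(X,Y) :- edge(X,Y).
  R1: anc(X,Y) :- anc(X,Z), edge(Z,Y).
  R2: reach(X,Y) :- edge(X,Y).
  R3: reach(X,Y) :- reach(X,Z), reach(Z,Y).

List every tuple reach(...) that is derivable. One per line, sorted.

round 1: derive reach(b,i) via R2 from edge(b,i)
round 1: derive reach(g,b) via R2 from edge(g,b)
round 1: derive reach(h,d) via R2 from edge(h,d)
round 1: derive reach(i,b) via R2 from edge(i,b)
round 1: derive reach(i,d) via R2 from edge(i,d)
round 1: derive reach(i,h) via R2 from edge(i,h)
round 2: derive reach(b,b) via R3 from reach(b,i), reach(i,b)
round 2: derive reach(b,d) via R3 from reach(b,i), reach(i,d)
round 2: derive reach(b,h) via R3 from reach(b,i), reach(i,h)
round 2: derive reach(g,i) via R3 from reach(g,b), reach(b,i)
round 2: derive reach(i,i) via R3 from reach(i,b), reach(b,i)
round 3: derive reach(g,d) via R3 from reach(g,b), reach(b,d)
round 3: derive reach(g,h) via R3 from reach(g,b), reach(b,h)

reach(b,b)
reach(b,d)
reach(b,h)
reach(b,i)
reach(g,b)
reach(g,d)
reach(g,h)
reach(g,i)
reach(h,d)
reach(i,b)
reach(i,d)
reach(i,h)
reach(i,i)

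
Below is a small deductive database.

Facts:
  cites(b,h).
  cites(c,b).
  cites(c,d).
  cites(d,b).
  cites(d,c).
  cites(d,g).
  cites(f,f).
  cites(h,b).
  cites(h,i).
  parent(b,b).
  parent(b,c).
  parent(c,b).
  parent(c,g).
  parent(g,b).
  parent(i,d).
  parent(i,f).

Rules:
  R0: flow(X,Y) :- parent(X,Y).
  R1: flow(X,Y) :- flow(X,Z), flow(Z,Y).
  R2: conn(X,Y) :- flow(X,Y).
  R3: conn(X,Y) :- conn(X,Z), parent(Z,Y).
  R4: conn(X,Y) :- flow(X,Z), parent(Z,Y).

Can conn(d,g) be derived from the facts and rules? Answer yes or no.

round 1: derive flow(b,b) via R0 from parent(b,b)
round 1: derive flow(b,c) via R0 from parent(b,c)
round 1: derive flow(c,b) via R0 from parent(c,b)
round 1: derive flow(c,g) via R0 from parent(c,g)
round 1: derive flow(g,b) via R0 from parent(g,b)
round 1: derive flow(i,d) via R0 from parent(i,d)
round 1: derive flow(i,f) via R0 from parent(i,f)
round 2: derive flow(b,g) via R1 from flow(b,c), flow(c,g)
round 2: derive flow(c,c) via R1 from flow(c,b), flow(b,c)
round 2: derive flow(g,c) via R1 from flow(g,b), flow(b,c)
round 2: derive conn(b,b) via R2 from flow(b,b)
round 2: derive conn(b,c) via R2 from flow(b,c)
round 2: derive conn(c,b) via R2 from flow(c,b)
round 2: derive conn(c,g) via R2 from flow(c,g)
round 2: derive conn(g,b) via R2 from flow(g,b)
round 2: derive conn(i,d) via R2 from flow(i,d)
round 2: derive conn(i,f) via R2 from flow(i,f)
round 2: derive conn(b,g) via R4 from flow(b,c), parent(c,g)
round 2: derive conn(c,c) via R4 from flow(c,b), parent(b,c)
round 2: derive conn(g,c) via R4 from flow(g,b), parent(b,c)
round 3: derive flow(g,g) via R1 from flow(g,b), flow(b,g)
round 3: derive conn(g,g) via R3 from conn(g,c), parent(c,g)

no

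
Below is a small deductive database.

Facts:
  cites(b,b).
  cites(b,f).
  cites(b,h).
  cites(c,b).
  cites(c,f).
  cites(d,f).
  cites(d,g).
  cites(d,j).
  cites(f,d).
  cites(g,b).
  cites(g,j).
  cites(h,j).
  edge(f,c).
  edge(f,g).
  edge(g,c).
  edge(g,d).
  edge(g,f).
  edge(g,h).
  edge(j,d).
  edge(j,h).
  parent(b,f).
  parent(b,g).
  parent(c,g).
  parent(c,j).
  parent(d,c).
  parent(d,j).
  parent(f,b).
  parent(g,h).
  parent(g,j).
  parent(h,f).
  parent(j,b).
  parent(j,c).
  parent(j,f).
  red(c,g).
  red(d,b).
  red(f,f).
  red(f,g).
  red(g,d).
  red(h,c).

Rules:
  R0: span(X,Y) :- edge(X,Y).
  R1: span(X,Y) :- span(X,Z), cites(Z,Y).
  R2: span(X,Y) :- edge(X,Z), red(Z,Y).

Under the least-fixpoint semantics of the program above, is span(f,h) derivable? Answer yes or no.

yes

round 1: derive span(f,c) via R0 from edge(f,c)
round 1: derive span(f,g) via R0 from edge(f,g)
round 1: derive span(g,c) via R0 from edge(g,c)
round 1: derive span(g,d) via R0 from edge(g,d)
round 1: derive span(g,f) via R0 from edge(g,f)
round 1: derive span(g,h) via R0 from edge(g,h)
round 1: derive span(j,d) via R0 from edge(j,d)
round 1: derive span(j,h) via R0 from edge(j,h)
round 1: derive span(f,d) via R2 from edge(f,g), red(g,d)
round 1: derive span(g,b) via R2 from edge(g,d), red(d,b)
round 1: derive span(g,g) via R2 from edge(g,c), red(c,g)
round 1: derive span(j,b) via R2 from edge(j,d), red(d,b)
round 1: derive span(j,c) via R2 from edge(j,h), red(h,c)
round 2: derive span(f,b) via R1 from span(f,c), cites(c,b)
round 2: derive span(f,f) via R1 from span(f,c), cites(c,f)
round 2: derive span(f,j) via R1 from span(f,d), cites(d,j)
round 2: derive span(g,j) via R1 from span(g,d), cites(d,j)
round 2: derive span(j,f) via R1 from span(j,b), cites(b,f)
round 2: derive span(j,g) via R1 from span(j,d), cites(d,g)
round 2: derive span(j,j) via R1 from span(j,d), cites(d,j)
round 3: derive span(f,h) via R1 from span(f,b), cites(b,h)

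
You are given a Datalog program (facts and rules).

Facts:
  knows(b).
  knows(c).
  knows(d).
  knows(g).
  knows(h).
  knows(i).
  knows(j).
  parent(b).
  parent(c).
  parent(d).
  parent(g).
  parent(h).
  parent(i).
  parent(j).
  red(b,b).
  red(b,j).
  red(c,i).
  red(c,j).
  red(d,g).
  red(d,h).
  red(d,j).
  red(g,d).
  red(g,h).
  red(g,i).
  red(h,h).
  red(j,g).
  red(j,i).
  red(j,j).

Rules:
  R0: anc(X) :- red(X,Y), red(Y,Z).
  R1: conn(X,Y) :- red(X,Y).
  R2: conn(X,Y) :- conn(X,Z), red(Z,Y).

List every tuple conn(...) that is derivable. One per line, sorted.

round 1: derive conn(b,b) via R1 from red(b,b)
round 1: derive conn(b,j) via R1 from red(b,j)
round 1: derive conn(c,i) via R1 from red(c,i)
round 1: derive conn(c,j) via R1 from red(c,j)
round 1: derive conn(d,g) via R1 from red(d,g)
round 1: derive conn(d,h) via R1 from red(d,h)
round 1: derive conn(d,j) via R1 from red(d,j)
round 1: derive conn(g,d) via R1 from red(g,d)
round 1: derive conn(g,h) via R1 from red(g,h)
round 1: derive conn(g,i) via R1 from red(g,i)
round 1: derive conn(h,h) via R1 from red(h,h)
round 1: derive conn(j,g) via R1 from red(j,g)
round 1: derive conn(j,i) via R1 from red(j,i)
round 1: derive conn(j,j) via R1 from red(j,j)
round 2: derive conn(b,g) via R2 from conn(b,j), red(j,g)
round 2: derive conn(b,i) via R2 from conn(b,j), red(j,i)
round 2: derive conn(c,g) via R2 from conn(c,j), red(j,g)
round 2: derive conn(d,d) via R2 from conn(d,g), red(g,d)
round 2: derive conn(d,i) via R2 from conn(d,g), red(g,i)
round 2: derive conn(g,g) via R2 from conn(g,d), red(d,g)
round 2: derive conn(g,j) via R2 from conn(g,d), red(d,j)
round 2: derive conn(j,d) via R2 from conn(j,g), red(g,d)
round 2: derive conn(j,h) via R2 from conn(j,g), red(g,h)
round 3: derive conn(b,d) via R2 from conn(b,g), red(g,d)
round 3: derive conn(b,h) via R2 from conn(b,g), red(g,h)
round 3: derive conn(c,d) via R2 from conn(c,g), red(g,d)
round 3: derive conn(c,h) via R2 from conn(c,g), red(g,h)

conn(b,b)
conn(b,d)
conn(b,g)
conn(b,h)
conn(b,i)
conn(b,j)
conn(c,d)
conn(c,g)
conn(c,h)
conn(c,i)
conn(c,j)
conn(d,d)
conn(d,g)
conn(d,h)
conn(d,i)
conn(d,j)
conn(g,d)
conn(g,g)
conn(g,h)
conn(g,i)
conn(g,j)
conn(h,h)
conn(j,d)
conn(j,g)
conn(j,h)
conn(j,i)
conn(j,j)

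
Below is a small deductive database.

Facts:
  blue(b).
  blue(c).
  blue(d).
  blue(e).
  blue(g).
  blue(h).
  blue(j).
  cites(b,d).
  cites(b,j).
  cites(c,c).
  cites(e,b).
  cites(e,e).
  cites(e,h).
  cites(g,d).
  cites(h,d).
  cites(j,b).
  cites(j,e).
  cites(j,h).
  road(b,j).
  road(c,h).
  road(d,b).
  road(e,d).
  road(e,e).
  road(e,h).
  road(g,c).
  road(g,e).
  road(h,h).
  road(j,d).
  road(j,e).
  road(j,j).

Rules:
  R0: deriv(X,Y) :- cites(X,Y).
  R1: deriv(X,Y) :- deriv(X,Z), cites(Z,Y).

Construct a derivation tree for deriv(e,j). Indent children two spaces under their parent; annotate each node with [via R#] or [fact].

deriv(e,j)  [via R1]
  deriv(e,b)  [via R0]
    cites(e,b)  [fact]
  cites(b,j)  [fact]

round 1: derive deriv(b,d) via R0 from cites(b,d)
round 1: derive deriv(b,j) via R0 from cites(b,j)
round 1: derive deriv(c,c) via R0 from cites(c,c)
round 1: derive deriv(e,b) via R0 from cites(e,b)
round 1: derive deriv(e,e) via R0 from cites(e,e)
round 1: derive deriv(e,h) via R0 from cites(e,h)
round 1: derive deriv(g,d) via R0 from cites(g,d)
round 1: derive deriv(h,d) via R0 from cites(h,d)
round 1: derive deriv(j,b) via R0 from cites(j,b)
round 1: derive deriv(j,e) via R0 from cites(j,e)
round 1: derive deriv(j,h) via R0 from cites(j,h)
round 2: derive deriv(b,b) via R1 from deriv(b,j), cites(j,b)
round 2: derive deriv(b,e) via R1 from deriv(b,j), cites(j,e)
round 2: derive deriv(b,h) via R1 from deriv(b,j), cites(j,h)
round 2: derive deriv(e,d) via R1 from deriv(e,b), cites(b,d)
round 2: derive deriv(e,j) via R1 from deriv(e,b), cites(b,j)
round 2: derive deriv(j,d) via R1 from deriv(j,b), cites(b,d)
round 2: derive deriv(j,j) via R1 from deriv(j,b), cites(b,j)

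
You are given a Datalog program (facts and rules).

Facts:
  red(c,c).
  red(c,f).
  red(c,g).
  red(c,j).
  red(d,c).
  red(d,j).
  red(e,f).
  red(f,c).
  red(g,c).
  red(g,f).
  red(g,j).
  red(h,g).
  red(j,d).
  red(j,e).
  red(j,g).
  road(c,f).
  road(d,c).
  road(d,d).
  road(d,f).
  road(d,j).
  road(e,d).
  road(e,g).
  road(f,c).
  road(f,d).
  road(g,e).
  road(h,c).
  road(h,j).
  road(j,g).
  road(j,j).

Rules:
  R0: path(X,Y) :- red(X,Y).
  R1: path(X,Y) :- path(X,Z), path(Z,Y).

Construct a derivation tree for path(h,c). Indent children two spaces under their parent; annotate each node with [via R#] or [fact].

path(h,c)  [via R1]
  path(h,g)  [via R0]
    red(h,g)  [fact]
  path(g,c)  [via R0]
    red(g,c)  [fact]

round 1: derive path(c,c) via R0 from red(c,c)
round 1: derive path(c,f) via R0 from red(c,f)
round 1: derive path(c,g) via R0 from red(c,g)
round 1: derive path(c,j) via R0 from red(c,j)
round 1: derive path(d,c) via R0 from red(d,c)
round 1: derive path(d,j) via R0 from red(d,j)
round 1: derive path(e,f) via R0 from red(e,f)
round 1: derive path(f,c) via R0 from red(f,c)
round 1: derive path(g,c) via R0 from red(g,c)
round 1: derive path(g,f) via R0 from red(g,f)
round 1: derive path(g,j) via R0 from red(g,j)
round 1: derive path(h,g) via R0 from red(h,g)
round 1: derive path(j,d) via R0 from red(j,d)
round 1: derive path(j,e) via R0 from red(j,e)
round 1: derive path(j,g) via R0 from red(j,g)
round 2: derive path(c,d) via R1 from path(c,j), path(j,d)
round 2: derive path(c,e) via R1 from path(c,j), path(j,e)
round 2: derive path(d,d) via R1 from path(d,j), path(j,d)
round 2: derive path(d,e) via R1 from path(d,j), path(j,e)
round 2: derive path(d,f) via R1 from path(d,c), path(c,f)
round 2: derive path(d,g) via R1 from path(d,c), path(c,g)
round 2: derive path(e,c) via R1 from path(e,f), path(f,c)
round 2: derive path(f,f) via R1 from path(f,c), path(c,f)
round 2: derive path(f,g) via R1 from path(f,c), path(c,g)
round 2: derive path(f,j) via R1 from path(f,c), path(c,j)
round 2: derive path(g,d) via R1 from path(g,j), path(j,d)
round 2: derive path(g,e) via R1 from path(g,j), path(j,e)
round 2: derive path(g,g) via R1 from path(g,c), path(c,g)
round 2: derive path(h,c) via R1 from path(h,g), path(g,c)
round 2: derive path(h,f) via R1 from path(h,g), path(g,f)
round 2: derive path(h,j) via R1 from path(h,g), path(g,j)
round 2: derive path(j,c) via R1 from path(j,d), path(d,c)
round 2: derive path(j,f) via R1 from path(j,e), path(e,f)
round 2: derive path(j,j) via R1 from path(j,d), path(d,j)
round 3: derive path(e,d) via R1 from path(e,c), path(c,d)
round 3: derive path(e,e) via R1 from path(e,c), path(c,e)
round 3: derive path(e,g) via R1 from path(e,c), path(c,g)
round 3: derive path(e,j) via R1 from path(e,c), path(c,j)
round 3: derive path(f,d) via R1 from path(f,c), path(c,d)
round 3: derive path(f,e) via R1 from path(f,c), path(c,e)
round 3: derive path(h,d) via R1 from path(h,c), path(c,d)
round 3: derive path(h,e) via R1 from path(h,c), path(c,e)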